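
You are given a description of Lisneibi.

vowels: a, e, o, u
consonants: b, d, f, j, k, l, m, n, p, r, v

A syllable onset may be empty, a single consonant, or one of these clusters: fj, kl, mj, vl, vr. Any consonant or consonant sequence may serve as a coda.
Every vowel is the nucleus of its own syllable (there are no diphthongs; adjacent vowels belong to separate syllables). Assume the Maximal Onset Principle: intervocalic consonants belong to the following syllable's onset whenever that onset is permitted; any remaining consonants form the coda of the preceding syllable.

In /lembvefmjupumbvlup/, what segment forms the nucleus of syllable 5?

Vowels present: e, e, u, u, u; each is a nucleus, giving 5 syllables.
The fifth nucleus (vowel 5 from the left) is /u/.

u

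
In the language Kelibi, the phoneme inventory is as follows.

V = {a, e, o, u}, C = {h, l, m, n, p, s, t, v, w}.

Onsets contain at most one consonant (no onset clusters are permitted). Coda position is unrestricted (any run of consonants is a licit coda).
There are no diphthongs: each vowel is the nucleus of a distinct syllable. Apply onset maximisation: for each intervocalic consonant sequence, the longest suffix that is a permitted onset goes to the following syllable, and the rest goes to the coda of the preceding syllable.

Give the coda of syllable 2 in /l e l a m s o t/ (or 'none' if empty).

Nuclei (vowels): e, a, o → 3 syllables.
/e…a/ gap (V1→V2): /l/ → onset of the next syllable (single consonants are always licit onsets).
/a…o/ gap (V2→V3): /ms/ splits as /m/ + /s/ (/s/ is the longest suffix that is a licit onset).
Putting it together: le.lam.sot.
Syllable 2 is /lam/: onset /l/, nucleus /a/, coda /m/.

m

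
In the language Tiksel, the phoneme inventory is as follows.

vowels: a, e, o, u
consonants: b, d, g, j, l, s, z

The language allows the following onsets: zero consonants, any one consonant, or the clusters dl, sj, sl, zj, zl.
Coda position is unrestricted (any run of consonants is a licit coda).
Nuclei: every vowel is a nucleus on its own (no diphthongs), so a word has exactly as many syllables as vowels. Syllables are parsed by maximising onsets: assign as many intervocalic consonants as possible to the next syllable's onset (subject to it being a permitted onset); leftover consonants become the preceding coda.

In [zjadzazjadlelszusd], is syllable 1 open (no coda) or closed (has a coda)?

closed

The vowels are a, a, a, e, u — 5 nuclei, so 5 syllables.
/a…a/ gap (V1→V2): /dz/ — longest licit onset from the right is /z/, leaving /d/ as coda.
/a…a/ gap (V2→V3): /zj/ — entire cluster is a permitted onset → onset /zj/, coda ∅.
/a…e/ gap (V3→V4): /dl/ — entire cluster is a permitted onset → onset /dl/, coda ∅.
/e…u/ gap (V4→V5): cluster /lsz/ — the longest permitted-onset suffix is /z/; onset = /z/, preceding coda = /ls/.
Putting it together: zjad.za.zja.dlels.zusd.
Syllable 1 is /zjad/ with coda /d/, so it is closed.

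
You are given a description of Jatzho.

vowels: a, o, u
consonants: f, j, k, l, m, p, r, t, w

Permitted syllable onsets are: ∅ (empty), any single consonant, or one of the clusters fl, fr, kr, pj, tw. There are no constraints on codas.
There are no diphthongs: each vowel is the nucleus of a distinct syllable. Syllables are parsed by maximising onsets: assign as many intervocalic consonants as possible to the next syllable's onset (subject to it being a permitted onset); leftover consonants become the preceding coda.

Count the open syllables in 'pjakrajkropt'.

Vowels present: a, a, o; each is a nucleus, giving 3 syllables.
/a…a/ gap (V1→V2): /kr/ — entire cluster is a permitted onset → onset /kr/, coda ∅.
/a…o/ gap (V2→V3): /jkr/; trying suffixes from longest down, /kr/ is the first permitted one, so coda /j/ | onset /kr/.
Putting it together: pja.kraj.kropt.
Classifying each syllable: /pja/ (open), /kraj/ (closed), /kropt/ (closed).
Open syllables: 1.

1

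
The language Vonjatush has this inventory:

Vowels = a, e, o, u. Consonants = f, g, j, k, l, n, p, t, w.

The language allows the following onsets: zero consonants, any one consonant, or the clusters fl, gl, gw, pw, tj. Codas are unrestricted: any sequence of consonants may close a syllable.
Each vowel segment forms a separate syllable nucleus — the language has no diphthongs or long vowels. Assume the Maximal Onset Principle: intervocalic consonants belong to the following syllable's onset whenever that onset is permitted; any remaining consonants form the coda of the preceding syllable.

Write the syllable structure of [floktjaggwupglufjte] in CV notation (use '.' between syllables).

CCVC.CCVC.CCVC.CCVCC.CV

The vowels are o, a, u, u, e — 5 nuclei, so 5 syllables.
Between /o/ (V1) and /a/ (V2): /ktj/ splits as /k/ + /tj/ (/tj/ is the longest suffix that is a licit onset).
Between /a/ (V2) and /u/ (V3): cluster /ggw/ — the longest permitted-onset suffix is /gw/; onset = /gw/, preceding coda = /g/.
Between /u/ (V3) and /u/ (V4): /pgl/ — longest licit onset from the right is /gl/, leaving /p/ as coda.
Between /u/ (V4) and /e/ (V5): cluster /fjt/ — the longest permitted-onset suffix is /t/; onset = /t/, preceding coda = /fj/.
Result: flok.tjag.gwup.glufj.te.
Mapping each syllable to C/V: /flok/ → CCVC, /tjag/ → CCVC, /gwup/ → CCVC, /glufj/ → CCVCC, /te/ → CV.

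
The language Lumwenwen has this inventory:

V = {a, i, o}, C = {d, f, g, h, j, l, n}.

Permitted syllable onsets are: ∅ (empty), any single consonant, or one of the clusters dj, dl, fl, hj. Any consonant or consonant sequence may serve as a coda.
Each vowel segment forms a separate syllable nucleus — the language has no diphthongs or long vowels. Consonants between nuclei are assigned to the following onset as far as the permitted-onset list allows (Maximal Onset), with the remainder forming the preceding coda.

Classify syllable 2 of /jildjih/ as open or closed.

Vowels present: i, i; each is a nucleus, giving 2 syllables.
/i…i/ gap (V1→V2): /ldj/; trying suffixes from longest down, /dj/ is the first permitted one, so coda /l/ | onset /dj/.
Putting it together: jil.djih.
Syllable 2 is /djih/ with coda /h/, so it is closed.

closed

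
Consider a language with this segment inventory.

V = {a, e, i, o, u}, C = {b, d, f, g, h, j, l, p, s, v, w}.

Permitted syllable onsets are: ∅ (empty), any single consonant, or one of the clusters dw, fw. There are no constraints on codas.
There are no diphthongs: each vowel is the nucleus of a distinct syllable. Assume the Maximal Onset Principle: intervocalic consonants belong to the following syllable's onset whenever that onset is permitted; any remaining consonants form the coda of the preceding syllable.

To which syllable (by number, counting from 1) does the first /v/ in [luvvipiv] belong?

Vowels present: u, i, i; each is a nucleus, giving 3 syllables.
/u…i/ gap (V1→V2): /vv/ splits as /v/ + /v/ (/v/ is the longest suffix that is a licit onset).
/i…i/ gap (V2→V3): /p/ is a single consonant, so it becomes the next onset.
Syllabification: luv.vi.piv.
The first /v/ is in the coda of syllable 1 (/luv/).

1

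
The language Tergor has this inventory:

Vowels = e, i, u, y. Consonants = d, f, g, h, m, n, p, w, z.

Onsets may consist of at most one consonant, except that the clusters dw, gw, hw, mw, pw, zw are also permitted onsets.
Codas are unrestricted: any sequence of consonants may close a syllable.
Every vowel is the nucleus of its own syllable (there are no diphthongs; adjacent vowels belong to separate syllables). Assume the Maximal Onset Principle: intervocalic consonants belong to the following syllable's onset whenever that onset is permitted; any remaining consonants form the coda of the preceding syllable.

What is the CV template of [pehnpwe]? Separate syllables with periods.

CVCC.CCV

Vowels present: e, e; each is a nucleus, giving 2 syllables.
V1 /e/ – V2 /e/: /hnpw/ splits as /hn/ + /pw/ (/pw/ is the longest suffix that is a licit onset).
Result: pehn.pwe.
Mapping each syllable to C/V: /pehn/ → CVCC, /pwe/ → CCV.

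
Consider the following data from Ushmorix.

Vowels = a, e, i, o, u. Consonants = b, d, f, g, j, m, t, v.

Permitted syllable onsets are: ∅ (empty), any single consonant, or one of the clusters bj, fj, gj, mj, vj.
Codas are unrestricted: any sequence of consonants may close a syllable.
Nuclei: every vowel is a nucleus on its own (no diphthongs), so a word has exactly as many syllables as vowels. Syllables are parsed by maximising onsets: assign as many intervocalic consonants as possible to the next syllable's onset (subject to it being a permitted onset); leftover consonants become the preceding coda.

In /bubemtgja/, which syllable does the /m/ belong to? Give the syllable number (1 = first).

2

Vowels present: u, e, a; each is a nucleus, giving 3 syllables.
Between /u/ (V1) and /e/ (V2): /b/ → onset of the next syllable (single consonants are always licit onsets).
Between /e/ (V2) and /a/ (V3): cluster /mtgj/ — the longest permitted-onset suffix is /gj/; onset = /gj/, preceding coda = /mt/.
So the parse is bu.bemt.gja.
The /m/ is in the coda of syllable 2 (/bemt/).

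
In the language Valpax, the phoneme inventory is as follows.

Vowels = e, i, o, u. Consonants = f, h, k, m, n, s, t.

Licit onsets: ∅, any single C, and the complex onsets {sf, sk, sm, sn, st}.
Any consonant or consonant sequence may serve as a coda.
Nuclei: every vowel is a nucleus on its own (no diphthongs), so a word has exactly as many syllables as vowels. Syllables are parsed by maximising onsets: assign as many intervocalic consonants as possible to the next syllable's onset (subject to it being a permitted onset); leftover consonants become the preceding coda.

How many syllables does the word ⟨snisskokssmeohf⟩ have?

4

The vowels are i, o, e, o — 4 nuclei, so 4 syllables.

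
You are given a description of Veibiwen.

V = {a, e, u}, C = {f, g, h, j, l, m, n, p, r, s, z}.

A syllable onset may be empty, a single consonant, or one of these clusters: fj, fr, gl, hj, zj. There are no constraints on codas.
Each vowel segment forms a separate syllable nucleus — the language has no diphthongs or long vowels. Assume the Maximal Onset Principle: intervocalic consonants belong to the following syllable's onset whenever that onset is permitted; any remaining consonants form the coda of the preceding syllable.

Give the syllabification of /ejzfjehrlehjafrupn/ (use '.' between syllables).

Nuclei (vowels): e, e, e, a, u → 5 syllables.
V1 /e/ – V2 /e/: /jzfj/; trying suffixes from longest down, /fj/ is the first permitted one, so coda /jz/ | onset /fj/.
V2 /e/ – V3 /e/: /hrl/; trying suffixes from longest down, /l/ is the first permitted one, so coda /hr/ | onset /l/.
V3 /e/ – V4 /a/: cluster /hj/ — /hj/ is itself a permitted onset, so the whole cluster goes right; preceding coda = ∅.
V4 /a/ – V5 /u/: /fr/ is a licit onset in full, so it all attaches to the next syllable.

ejz.fjehr.le.hja.frupn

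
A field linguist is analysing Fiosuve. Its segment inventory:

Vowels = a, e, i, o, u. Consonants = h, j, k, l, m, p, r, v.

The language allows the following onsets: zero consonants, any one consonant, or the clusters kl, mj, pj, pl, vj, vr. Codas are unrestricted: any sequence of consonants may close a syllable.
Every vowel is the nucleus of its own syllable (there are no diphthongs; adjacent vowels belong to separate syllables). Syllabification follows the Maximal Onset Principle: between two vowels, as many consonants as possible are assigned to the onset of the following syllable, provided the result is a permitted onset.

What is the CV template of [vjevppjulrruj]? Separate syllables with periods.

The vowels are e, u, u — 3 nuclei, so 3 syllables.
Between /e/ (V1) and /u/ (V2): /vppj/ — longest licit onset from the right is /pj/, leaving /vp/ as coda.
Between /u/ (V2) and /u/ (V3): /lrr/ — longest licit onset from the right is /r/, leaving /lr/ as coda.
Result: vjevp.pjulr.ruj.
Mapping each syllable to C/V: /vjevp/ → CCVCC, /pjulr/ → CCVCC, /ruj/ → CVC.

CCVCC.CCVCC.CVC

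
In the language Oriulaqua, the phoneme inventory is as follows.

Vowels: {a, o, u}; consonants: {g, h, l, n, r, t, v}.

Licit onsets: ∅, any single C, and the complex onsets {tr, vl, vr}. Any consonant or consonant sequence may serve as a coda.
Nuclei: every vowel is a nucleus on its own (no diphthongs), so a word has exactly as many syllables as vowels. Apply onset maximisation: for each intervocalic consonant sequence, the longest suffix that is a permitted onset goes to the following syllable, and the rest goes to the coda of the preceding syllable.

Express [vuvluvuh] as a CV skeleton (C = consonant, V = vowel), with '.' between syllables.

Vowels present: u, u, u; each is a nucleus, giving 3 syllables.
V1 /u/ – V2 /u/: /vl/ — entire cluster is a permitted onset → onset /vl/, coda ∅.
V2 /u/ – V3 /u/: /v/ → onset of the next syllable (single consonants are always licit onsets).
Result: vu.vlu.vuh.
Mapping each syllable to C/V: /vu/ → CV, /vlu/ → CCV, /vuh/ → CVC.

CV.CCV.CVC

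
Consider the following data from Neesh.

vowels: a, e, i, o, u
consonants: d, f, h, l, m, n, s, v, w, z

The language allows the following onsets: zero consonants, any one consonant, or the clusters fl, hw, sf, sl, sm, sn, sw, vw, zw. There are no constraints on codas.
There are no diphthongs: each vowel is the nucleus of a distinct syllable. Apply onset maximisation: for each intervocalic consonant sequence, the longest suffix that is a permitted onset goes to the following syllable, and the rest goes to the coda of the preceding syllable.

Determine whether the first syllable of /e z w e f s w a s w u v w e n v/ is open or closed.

open

Nuclei (vowels): e, e, a, u, e → 5 syllables.
/e…e/ gap (V1→V2): /zw/ — entire cluster is a permitted onset → onset /zw/, coda ∅.
/e…a/ gap (V2→V3): /fsw/ — longest licit onset from the right is /sw/, leaving /f/ as coda.
/a…u/ gap (V3→V4): /sw/ — entire cluster is a permitted onset → onset /sw/, coda ∅.
/u…e/ gap (V4→V5): /vw/ — entire cluster is a permitted onset → onset /vw/, coda ∅.
Syllabification: e.zwef.swa.swu.vwenv.
Syllable 1 is /e/; it ends in its nucleus with no coda, so it is open.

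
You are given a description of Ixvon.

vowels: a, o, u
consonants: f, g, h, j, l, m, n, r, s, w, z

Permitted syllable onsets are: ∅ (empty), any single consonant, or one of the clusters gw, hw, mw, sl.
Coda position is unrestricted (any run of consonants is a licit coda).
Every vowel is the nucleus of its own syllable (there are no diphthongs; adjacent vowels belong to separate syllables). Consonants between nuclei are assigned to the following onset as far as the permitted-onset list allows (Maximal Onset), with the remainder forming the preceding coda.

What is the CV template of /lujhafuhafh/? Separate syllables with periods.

The vowels are u, a, u, a — 4 nuclei, so 4 syllables.
Between /u/ (V1) and /a/ (V2): cluster /jh/ — the longest permitted-onset suffix is /h/; onset = /h/, preceding coda = /j/.
Between /a/ (V2) and /u/ (V3): /f/ is a single consonant, so it becomes the next onset.
Between /u/ (V3) and /a/ (V4): /h/ → onset of the next syllable (single consonants are always licit onsets).
Putting it together: luj.ha.fu.hafh.
Mapping each syllable to C/V: /luj/ → CVC, /ha/ → CV, /fu/ → CV, /hafh/ → CVCC.

CVC.CV.CV.CVCC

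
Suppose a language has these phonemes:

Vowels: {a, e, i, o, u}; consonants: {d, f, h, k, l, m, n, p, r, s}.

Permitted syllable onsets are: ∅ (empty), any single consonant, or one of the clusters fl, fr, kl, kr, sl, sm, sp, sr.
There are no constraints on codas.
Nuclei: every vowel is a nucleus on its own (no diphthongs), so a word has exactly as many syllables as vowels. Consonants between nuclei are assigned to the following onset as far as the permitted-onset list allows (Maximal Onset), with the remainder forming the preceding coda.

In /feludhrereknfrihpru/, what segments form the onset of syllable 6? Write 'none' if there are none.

r

Nuclei (vowels): e, u, e, e, i, u → 6 syllables.
σ1/σ2 boundary: /l/ → onset of the next syllable (single consonants are always licit onsets).
σ2/σ3 boundary: /dhr/; trying suffixes from longest down, /r/ is the first permitted one, so coda /dh/ | onset /r/.
σ3/σ4 boundary: just /r/ — single C goes to the following onset.
σ4/σ5 boundary: /knfr/ splits as /kn/ + /fr/ (/fr/ is the longest suffix that is a licit onset).
σ5/σ6 boundary: /hpr/; trying suffixes from longest down, /r/ is the first permitted one, so coda /hp/ | onset /r/.
So the parse is fe.ludh.re.rekn.frihp.ru.
Syllable 6 is /ru/: onset /r/, nucleus /u/, coda ∅.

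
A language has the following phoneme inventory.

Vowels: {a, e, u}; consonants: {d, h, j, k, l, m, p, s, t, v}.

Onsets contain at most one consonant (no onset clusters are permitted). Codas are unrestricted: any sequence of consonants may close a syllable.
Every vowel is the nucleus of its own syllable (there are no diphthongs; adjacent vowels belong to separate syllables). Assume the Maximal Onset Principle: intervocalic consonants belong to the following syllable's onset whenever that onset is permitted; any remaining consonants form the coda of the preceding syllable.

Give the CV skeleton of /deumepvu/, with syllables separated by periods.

CV.V.CVC.CV

Nuclei (vowels): e, u, e, u → 4 syllables.
σ1/σ2 boundary: nothing intervenes; syllable break is V.V.
σ2/σ3 boundary: just /m/ — single C goes to the following onset.
σ3/σ4 boundary: /pv/ splits as /p/ + /v/ (/v/ is the longest suffix that is a licit onset).
So the parse is de.u.mep.vu.
Mapping each syllable to C/V: /de/ → CV, /u/ → V, /mep/ → CVC, /vu/ → CV.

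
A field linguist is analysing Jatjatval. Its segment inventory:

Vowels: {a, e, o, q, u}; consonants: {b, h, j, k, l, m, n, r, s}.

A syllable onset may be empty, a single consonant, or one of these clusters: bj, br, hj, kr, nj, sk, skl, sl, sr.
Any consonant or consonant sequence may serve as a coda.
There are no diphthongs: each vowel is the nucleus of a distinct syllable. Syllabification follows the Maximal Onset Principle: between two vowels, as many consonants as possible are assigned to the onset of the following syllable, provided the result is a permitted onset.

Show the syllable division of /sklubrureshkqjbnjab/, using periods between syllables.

The vowels are u, u, e, q, a — 5 nuclei, so 5 syllables.
σ1/σ2 boundary: /br/ — entire cluster is a permitted onset → onset /br/, coda ∅.
σ2/σ3 boundary: just /r/ — single C goes to the following onset.
σ3/σ4 boundary: cluster /shk/ — the longest permitted-onset suffix is /k/; onset = /k/, preceding coda = /sh/.
σ4/σ5 boundary: /jbnj/ splits as /jb/ + /nj/ (/nj/ is the longest suffix that is a licit onset).

sklu.bru.resh.kqjb.njab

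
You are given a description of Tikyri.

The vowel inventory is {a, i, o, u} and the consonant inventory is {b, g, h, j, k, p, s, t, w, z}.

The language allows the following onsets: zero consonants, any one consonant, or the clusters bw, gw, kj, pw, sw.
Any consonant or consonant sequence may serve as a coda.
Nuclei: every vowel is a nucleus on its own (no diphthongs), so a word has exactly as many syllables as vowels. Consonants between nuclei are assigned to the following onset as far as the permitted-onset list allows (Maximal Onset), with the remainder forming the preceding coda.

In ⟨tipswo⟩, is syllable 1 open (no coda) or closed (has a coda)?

closed

Nuclei (vowels): i, o → 2 syllables.
V1 /i/ – V2 /o/: cluster /psw/ — the longest permitted-onset suffix is /sw/; onset = /sw/, preceding coda = /p/.
Result: tip.swo.
Syllable 1 is /tip/ with coda /p/, so it is closed.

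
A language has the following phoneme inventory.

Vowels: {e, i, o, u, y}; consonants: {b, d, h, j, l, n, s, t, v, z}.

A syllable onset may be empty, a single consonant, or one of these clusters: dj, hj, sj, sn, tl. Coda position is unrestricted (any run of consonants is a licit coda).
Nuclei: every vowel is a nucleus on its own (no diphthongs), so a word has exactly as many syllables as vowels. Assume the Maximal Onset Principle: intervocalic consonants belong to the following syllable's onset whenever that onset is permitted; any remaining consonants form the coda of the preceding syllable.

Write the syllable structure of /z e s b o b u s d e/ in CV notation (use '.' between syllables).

CVC.CV.CVC.CV

Vowels present: e, o, u, e; each is a nucleus, giving 4 syllables.
σ1/σ2 boundary: cluster /sb/ — the longest permitted-onset suffix is /b/; onset = /b/, preceding coda = /s/.
σ2/σ3 boundary: just /b/ — single C goes to the following onset.
σ3/σ4 boundary: cluster /sd/ — the longest permitted-onset suffix is /d/; onset = /d/, preceding coda = /s/.
So the parse is zes.bo.bus.de.
Mapping each syllable to C/V: /zes/ → CVC, /bo/ → CV, /bus/ → CVC, /de/ → CV.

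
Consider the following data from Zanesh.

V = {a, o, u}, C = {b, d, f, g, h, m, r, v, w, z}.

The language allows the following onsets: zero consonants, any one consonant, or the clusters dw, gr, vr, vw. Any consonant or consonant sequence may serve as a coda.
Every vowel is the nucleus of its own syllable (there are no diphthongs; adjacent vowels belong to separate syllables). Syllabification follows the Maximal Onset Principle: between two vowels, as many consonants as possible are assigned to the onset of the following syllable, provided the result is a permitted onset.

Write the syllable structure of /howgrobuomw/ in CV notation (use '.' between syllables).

Vowels present: o, o, u, o; each is a nucleus, giving 4 syllables.
σ1/σ2 boundary: /wgr/ — longest licit onset from the right is /gr/, leaving /w/ as coda.
σ2/σ3 boundary: /b/ → onset of the next syllable (single consonants are always licit onsets).
σ3/σ4 boundary: nothing intervenes; syllable break is V.V.
So the parse is how.gro.bu.omw.
Mapping each syllable to C/V: /how/ → CVC, /gro/ → CCV, /bu/ → CV, /omw/ → VCC.

CVC.CCV.CV.VCC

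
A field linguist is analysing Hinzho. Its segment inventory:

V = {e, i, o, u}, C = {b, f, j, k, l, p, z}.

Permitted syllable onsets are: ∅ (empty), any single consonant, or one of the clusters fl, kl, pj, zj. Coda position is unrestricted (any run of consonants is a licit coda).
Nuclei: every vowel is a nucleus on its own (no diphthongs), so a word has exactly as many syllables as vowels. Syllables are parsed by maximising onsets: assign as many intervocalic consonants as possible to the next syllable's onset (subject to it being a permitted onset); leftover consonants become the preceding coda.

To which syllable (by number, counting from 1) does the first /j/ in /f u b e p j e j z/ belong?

Nuclei (vowels): u, e, e → 3 syllables.
Between /u/ (V1) and /e/ (V2): just /b/ — single C goes to the following onset.
Between /e/ (V2) and /e/ (V3): /pj/ — entire cluster is a permitted onset → onset /pj/, coda ∅.
Putting it together: fu.be.pjejz.
The first /j/ is in the onset of syllable 3 (/pjejz/).

3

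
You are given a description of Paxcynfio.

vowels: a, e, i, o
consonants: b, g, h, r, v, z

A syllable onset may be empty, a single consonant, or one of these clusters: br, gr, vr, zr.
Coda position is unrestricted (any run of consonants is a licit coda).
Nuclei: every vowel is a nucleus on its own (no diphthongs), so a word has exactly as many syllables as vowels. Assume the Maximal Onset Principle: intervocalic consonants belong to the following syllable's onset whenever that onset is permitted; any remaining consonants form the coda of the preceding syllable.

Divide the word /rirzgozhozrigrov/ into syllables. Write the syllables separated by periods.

rirz.goz.ho.zri.grov

Vowels present: i, o, o, i, o; each is a nucleus, giving 5 syllables.
Between /i/ (V1) and /o/ (V2): /rzg/ splits as /rz/ + /g/ (/g/ is the longest suffix that is a licit onset).
Between /o/ (V2) and /o/ (V3): /zh/; trying suffixes from longest down, /h/ is the first permitted one, so coda /z/ | onset /h/.
Between /o/ (V3) and /i/ (V4): /zr/ — entire cluster is a permitted onset → onset /zr/, coda ∅.
Between /i/ (V4) and /o/ (V5): cluster /gr/ — /gr/ is itself a permitted onset, so the whole cluster goes right; preceding coda = ∅.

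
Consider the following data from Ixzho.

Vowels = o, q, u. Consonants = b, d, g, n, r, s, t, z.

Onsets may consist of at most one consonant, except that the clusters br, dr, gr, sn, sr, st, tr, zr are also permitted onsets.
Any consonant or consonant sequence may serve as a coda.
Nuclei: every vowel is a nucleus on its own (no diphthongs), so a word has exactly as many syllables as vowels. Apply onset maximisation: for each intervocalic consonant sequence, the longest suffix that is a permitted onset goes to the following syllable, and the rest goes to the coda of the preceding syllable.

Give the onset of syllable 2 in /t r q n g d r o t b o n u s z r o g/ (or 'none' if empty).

Nuclei (vowels): q, o, o, u, o → 5 syllables.
/q…o/ gap (V1→V2): /ngdr/; trying suffixes from longest down, /dr/ is the first permitted one, so coda /ng/ | onset /dr/.
/o…o/ gap (V2→V3): /tb/; trying suffixes from longest down, /b/ is the first permitted one, so coda /t/ | onset /b/.
/o…u/ gap (V3→V4): /n/ is a single consonant, so it becomes the next onset.
/u…o/ gap (V4→V5): /szr/ splits as /s/ + /zr/ (/zr/ is the longest suffix that is a licit onset).
So the parse is trqng.drot.bo.nus.zrog.
Syllable 2 is /drot/: onset /dr/, nucleus /o/, coda /t/.

dr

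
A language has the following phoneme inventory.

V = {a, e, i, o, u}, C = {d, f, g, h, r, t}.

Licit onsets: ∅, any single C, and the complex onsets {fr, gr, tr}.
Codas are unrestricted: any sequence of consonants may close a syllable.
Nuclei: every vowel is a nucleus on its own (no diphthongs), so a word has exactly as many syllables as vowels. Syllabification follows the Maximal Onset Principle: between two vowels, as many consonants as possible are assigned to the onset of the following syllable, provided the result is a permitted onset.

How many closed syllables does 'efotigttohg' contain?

The vowels are e, o, i, o — 4 nuclei, so 4 syllables.
/e…o/ gap (V1→V2): /f/ → onset of the next syllable (single consonants are always licit onsets).
/o…i/ gap (V2→V3): /t/ → onset of the next syllable (single consonants are always licit onsets).
/i…o/ gap (V3→V4): /gtt/; trying suffixes from longest down, /t/ is the first permitted one, so coda /gt/ | onset /t/.
So the parse is e.fo.tigt.tohg.
Classifying each syllable: /e/ (open), /fo/ (open), /tigt/ (closed), /tohg/ (closed).
Closed syllables: 2.

2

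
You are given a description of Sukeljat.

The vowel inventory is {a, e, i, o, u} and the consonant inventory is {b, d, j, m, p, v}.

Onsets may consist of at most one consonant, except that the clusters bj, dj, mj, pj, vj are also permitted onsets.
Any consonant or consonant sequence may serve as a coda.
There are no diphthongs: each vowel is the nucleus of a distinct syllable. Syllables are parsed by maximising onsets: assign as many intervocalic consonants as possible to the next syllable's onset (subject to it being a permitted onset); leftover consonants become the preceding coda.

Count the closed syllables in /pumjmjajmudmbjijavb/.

Nuclei (vowels): u, a, u, i, a → 5 syllables.
/u…a/ gap (V1→V2): cluster /mjmj/ — the longest permitted-onset suffix is /mj/; onset = /mj/, preceding coda = /mj/.
/a…u/ gap (V2→V3): /jm/ splits as /j/ + /m/ (/m/ is the longest suffix that is a licit onset).
/u…i/ gap (V3→V4): /dmbj/ splits as /dm/ + /bj/ (/bj/ is the longest suffix that is a licit onset).
/i…a/ gap (V4→V5): /j/ is a single consonant, so it becomes the next onset.
Putting it together: pumj.mjaj.mudm.bji.javb.
Classifying each syllable: /pumj/ (closed), /mjaj/ (closed), /mudm/ (closed), /bji/ (open), /javb/ (closed).
Closed syllables: 4.

4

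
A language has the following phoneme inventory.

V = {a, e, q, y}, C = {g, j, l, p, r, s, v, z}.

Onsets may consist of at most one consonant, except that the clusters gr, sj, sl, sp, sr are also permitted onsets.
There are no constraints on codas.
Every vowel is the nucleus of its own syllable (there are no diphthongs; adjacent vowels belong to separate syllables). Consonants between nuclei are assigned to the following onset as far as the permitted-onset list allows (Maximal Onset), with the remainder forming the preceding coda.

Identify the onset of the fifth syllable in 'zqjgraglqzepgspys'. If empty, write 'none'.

Vowels present: q, a, q, e, y; each is a nucleus, giving 5 syllables.
σ1/σ2 boundary: /jgr/ — longest licit onset from the right is /gr/, leaving /j/ as coda.
σ2/σ3 boundary: cluster /gl/ — the longest permitted-onset suffix is /l/; onset = /l/, preceding coda = /g/.
σ3/σ4 boundary: /z/ is a single consonant, so it becomes the next onset.
σ4/σ5 boundary: /pgsp/ — longest licit onset from the right is /sp/, leaving /pg/ as coda.
So the parse is zqj.grag.lq.zepg.spys.
Syllable 5 is /spys/: onset /sp/, nucleus /y/, coda /s/.

sp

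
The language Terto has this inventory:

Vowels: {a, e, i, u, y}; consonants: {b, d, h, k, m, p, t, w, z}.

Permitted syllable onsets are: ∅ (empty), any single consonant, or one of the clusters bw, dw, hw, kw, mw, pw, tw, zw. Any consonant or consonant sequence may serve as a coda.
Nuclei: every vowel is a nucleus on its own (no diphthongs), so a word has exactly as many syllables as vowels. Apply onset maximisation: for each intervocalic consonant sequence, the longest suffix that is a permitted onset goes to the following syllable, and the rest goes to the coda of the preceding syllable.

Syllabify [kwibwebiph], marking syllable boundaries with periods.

Nuclei (vowels): i, e, i → 3 syllables.
/i…e/ gap (V1→V2): /bw/ — entire cluster is a permitted onset → onset /bw/, coda ∅.
/e…i/ gap (V2→V3): just /b/ — single C goes to the following onset.

kwi.bwe.biph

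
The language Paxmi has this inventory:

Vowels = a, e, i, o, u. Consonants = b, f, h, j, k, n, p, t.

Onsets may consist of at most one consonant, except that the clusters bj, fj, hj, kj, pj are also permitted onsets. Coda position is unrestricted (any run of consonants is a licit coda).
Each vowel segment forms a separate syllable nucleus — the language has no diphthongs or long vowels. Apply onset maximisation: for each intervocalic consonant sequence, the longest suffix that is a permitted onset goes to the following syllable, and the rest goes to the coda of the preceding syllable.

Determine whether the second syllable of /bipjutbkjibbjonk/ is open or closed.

closed

Nuclei (vowels): i, u, i, o → 4 syllables.
Between /i/ (V1) and /u/ (V2): /pj/ — entire cluster is a permitted onset → onset /pj/, coda ∅.
Between /u/ (V2) and /i/ (V3): cluster /tbkj/ — the longest permitted-onset suffix is /kj/; onset = /kj/, preceding coda = /tb/.
Between /i/ (V3) and /o/ (V4): /bbj/ — longest licit onset from the right is /bj/, leaving /b/ as coda.
So the parse is bi.pjutb.kjib.bjonk.
Syllable 2 is /pjutb/ with coda /tb/, so it is closed.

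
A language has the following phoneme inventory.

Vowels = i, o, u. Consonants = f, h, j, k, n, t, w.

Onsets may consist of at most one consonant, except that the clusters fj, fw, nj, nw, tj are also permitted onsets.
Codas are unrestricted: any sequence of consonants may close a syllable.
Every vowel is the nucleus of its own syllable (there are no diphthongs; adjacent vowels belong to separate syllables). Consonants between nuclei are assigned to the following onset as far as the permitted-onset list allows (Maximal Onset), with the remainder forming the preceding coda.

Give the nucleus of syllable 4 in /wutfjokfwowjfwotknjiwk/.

Vowels present: u, o, o, o, i; each is a nucleus, giving 5 syllables.
The fourth nucleus (vowel 4 from the left) is /o/.

o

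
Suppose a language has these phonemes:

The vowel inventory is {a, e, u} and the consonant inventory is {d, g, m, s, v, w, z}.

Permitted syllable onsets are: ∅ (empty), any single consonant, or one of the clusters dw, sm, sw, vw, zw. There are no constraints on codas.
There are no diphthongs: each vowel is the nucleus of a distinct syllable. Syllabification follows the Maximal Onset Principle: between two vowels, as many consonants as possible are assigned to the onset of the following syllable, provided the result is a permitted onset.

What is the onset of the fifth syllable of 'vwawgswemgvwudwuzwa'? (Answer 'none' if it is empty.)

zw

The vowels are a, e, u, u, a — 5 nuclei, so 5 syllables.
V1 /a/ – V2 /e/: cluster /wgsw/ — the longest permitted-onset suffix is /sw/; onset = /sw/, preceding coda = /wg/.
V2 /e/ – V3 /u/: /mgvw/; trying suffixes from longest down, /vw/ is the first permitted one, so coda /mg/ | onset /vw/.
V3 /u/ – V4 /u/: /dw/ — entire cluster is a permitted onset → onset /dw/, coda ∅.
V4 /u/ – V5 /a/: /zw/ — entire cluster is a permitted onset → onset /zw/, coda ∅.
So the parse is vwawg.swemg.vwu.dwu.zwa.
Syllable 5 is /zwa/: onset /zw/, nucleus /a/, coda ∅.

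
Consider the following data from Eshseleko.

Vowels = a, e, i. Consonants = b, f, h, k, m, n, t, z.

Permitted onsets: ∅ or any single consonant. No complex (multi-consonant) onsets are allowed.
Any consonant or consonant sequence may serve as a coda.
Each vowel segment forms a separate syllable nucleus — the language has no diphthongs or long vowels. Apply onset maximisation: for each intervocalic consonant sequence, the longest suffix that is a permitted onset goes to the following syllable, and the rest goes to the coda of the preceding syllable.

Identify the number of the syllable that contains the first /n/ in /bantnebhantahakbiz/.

The vowels are a, e, a, a, a, i — 6 nuclei, so 6 syllables.
σ1/σ2 boundary: /ntn/ — longest licit onset from the right is /n/, leaving /nt/ as coda.
σ2/σ3 boundary: cluster /bh/ — the longest permitted-onset suffix is /h/; onset = /h/, preceding coda = /b/.
σ3/σ4 boundary: /nt/ splits as /n/ + /t/ (/t/ is the longest suffix that is a licit onset).
σ4/σ5 boundary: /h/ is a single consonant, so it becomes the next onset.
σ5/σ6 boundary: /kb/ splits as /k/ + /b/ (/b/ is the longest suffix that is a licit onset).
Syllabification: bant.neb.han.ta.hak.biz.
The first /n/ is in the coda of syllable 1 (/bant/).

1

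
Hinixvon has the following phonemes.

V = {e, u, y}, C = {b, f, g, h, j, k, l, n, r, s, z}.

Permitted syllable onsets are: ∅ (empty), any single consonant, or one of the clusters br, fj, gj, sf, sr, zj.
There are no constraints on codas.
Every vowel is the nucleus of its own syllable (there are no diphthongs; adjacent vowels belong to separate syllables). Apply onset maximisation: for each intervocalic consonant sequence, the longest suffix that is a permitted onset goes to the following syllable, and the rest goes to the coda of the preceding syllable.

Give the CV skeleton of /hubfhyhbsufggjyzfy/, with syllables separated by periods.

CVCC.CVCC.CVCC.CCVC.CV

Nuclei (vowels): u, y, u, y, y → 5 syllables.
Between /u/ (V1) and /y/ (V2): cluster /bfh/ — the longest permitted-onset suffix is /h/; onset = /h/, preceding coda = /bf/.
Between /y/ (V2) and /u/ (V3): /hbs/ — longest licit onset from the right is /s/, leaving /hb/ as coda.
Between /u/ (V3) and /y/ (V4): /fggj/; trying suffixes from longest down, /gj/ is the first permitted one, so coda /fg/ | onset /gj/.
Between /y/ (V4) and /y/ (V5): /zf/ — longest licit onset from the right is /f/, leaving /z/ as coda.
Syllabification: hubf.hyhb.sufg.gjyz.fy.
Mapping each syllable to C/V: /hubf/ → CVCC, /hyhb/ → CVCC, /sufg/ → CVCC, /gjyz/ → CCVC, /fy/ → CV.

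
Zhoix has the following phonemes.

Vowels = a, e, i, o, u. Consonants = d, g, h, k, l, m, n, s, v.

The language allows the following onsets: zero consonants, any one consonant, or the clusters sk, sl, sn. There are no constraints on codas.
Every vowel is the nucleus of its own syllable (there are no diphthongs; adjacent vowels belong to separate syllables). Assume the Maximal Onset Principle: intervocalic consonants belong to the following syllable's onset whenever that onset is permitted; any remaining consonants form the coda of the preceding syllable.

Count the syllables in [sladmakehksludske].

5

Nuclei (vowels): a, a, e, u, e → 5 syllables.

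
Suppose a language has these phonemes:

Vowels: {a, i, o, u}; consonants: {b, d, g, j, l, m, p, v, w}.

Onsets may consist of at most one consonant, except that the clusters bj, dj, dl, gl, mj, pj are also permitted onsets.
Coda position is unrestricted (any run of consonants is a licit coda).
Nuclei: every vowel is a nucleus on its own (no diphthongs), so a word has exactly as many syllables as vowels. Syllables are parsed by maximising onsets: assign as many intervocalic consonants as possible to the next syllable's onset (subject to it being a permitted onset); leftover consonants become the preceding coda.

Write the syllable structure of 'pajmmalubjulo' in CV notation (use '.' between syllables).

CVCC.CV.CV.CCV.CV

The vowels are a, a, u, u, o — 5 nuclei, so 5 syllables.
/a…a/ gap (V1→V2): /jmm/; trying suffixes from longest down, /m/ is the first permitted one, so coda /jm/ | onset /m/.
/a…u/ gap (V2→V3): /l/ → onset of the next syllable (single consonants are always licit onsets).
/u…u/ gap (V3→V4): /bj/ — entire cluster is a permitted onset → onset /bj/, coda ∅.
/u…o/ gap (V4→V5): just /l/ — single C goes to the following onset.
Putting it together: pajm.ma.lu.bju.lo.
Mapping each syllable to C/V: /pajm/ → CVCC, /ma/ → CV, /lu/ → CV, /bju/ → CCV, /lo/ → CV.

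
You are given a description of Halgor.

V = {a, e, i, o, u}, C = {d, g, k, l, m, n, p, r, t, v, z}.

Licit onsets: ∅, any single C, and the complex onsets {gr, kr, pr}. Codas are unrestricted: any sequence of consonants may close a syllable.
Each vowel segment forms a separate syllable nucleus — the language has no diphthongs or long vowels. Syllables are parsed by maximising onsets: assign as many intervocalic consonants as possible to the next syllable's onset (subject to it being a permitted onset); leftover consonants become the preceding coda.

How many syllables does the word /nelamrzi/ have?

3

The vowels are e, a, i — 3 nuclei, so 3 syllables.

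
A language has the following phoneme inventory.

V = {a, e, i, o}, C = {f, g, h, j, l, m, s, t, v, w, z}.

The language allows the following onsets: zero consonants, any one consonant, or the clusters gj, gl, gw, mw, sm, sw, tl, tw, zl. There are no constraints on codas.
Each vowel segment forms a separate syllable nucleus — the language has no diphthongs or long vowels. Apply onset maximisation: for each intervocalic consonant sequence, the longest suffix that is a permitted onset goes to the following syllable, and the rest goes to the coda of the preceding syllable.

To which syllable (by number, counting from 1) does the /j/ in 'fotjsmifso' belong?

Vowels present: o, i, o; each is a nucleus, giving 3 syllables.
/o…i/ gap (V1→V2): /tjsm/ — longest licit onset from the right is /sm/, leaving /tj/ as coda.
/i…o/ gap (V2→V3): cluster /fs/ — the longest permitted-onset suffix is /s/; onset = /s/, preceding coda = /f/.
Result: fotj.smif.so.
The /j/ is in the coda of syllable 1 (/fotj/).

1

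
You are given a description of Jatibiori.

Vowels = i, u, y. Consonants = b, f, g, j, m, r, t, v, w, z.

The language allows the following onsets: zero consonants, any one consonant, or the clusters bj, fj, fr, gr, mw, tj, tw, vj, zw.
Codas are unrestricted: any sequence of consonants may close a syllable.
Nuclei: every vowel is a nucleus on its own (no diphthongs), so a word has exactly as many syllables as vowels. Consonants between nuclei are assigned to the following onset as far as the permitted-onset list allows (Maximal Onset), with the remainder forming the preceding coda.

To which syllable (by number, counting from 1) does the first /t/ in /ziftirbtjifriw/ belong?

2

Vowels present: i, i, i, i; each is a nucleus, giving 4 syllables.
Between /i/ (V1) and /i/ (V2): /ft/ splits as /f/ + /t/ (/t/ is the longest suffix that is a licit onset).
Between /i/ (V2) and /i/ (V3): /rbtj/ splits as /rb/ + /tj/ (/tj/ is the longest suffix that is a licit onset).
Between /i/ (V3) and /i/ (V4): cluster /fr/ — /fr/ is itself a permitted onset, so the whole cluster goes right; preceding coda = ∅.
Putting it together: zif.tirb.tji.friw.
The first /t/ is in the onset of syllable 2 (/tirb/).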